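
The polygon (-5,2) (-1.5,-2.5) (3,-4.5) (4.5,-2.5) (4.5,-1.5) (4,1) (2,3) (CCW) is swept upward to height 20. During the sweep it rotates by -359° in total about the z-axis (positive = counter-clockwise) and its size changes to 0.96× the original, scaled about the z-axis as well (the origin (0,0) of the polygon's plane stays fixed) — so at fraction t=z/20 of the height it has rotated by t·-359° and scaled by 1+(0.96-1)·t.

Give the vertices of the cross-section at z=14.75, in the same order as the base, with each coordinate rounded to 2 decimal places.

t = z/height = 14.75/20 = 0.7375
s = 1 + (scale-1)·z/height = 1 + (0.96-1)·14.75/20 = 0.970500
θ = twist·z/height = -359°·14.75/20 = -264.7625° = -4.620977 rad
cos θ = -0.091284, sin θ = 0.995825 (intermediates below are computed at full precision and shown rounded to 5 d.p.)
v1: (-5,2) → rotate → (-1.53523,-5.16169) → ×s → (-1.48994,-5.00942) → (-1.49,-5.01)
v2: (-1.5,-2.5) → rotate → (2.62649,-1.26553) → ×s → (2.54901,-1.22819) → (2.55,-1.23)
v3: (3,-4.5) → rotate → (4.20736,3.39825) → ×s → (4.08324,3.29801) → (4.08,3.30)
v4: (4.5,-2.5) → rotate → (2.07878,4.70942) → ×s → (2.01746,4.57049) → (2.02,4.57)
v5: (4.5,-1.5) → rotate → (1.08296,4.61814) → ×s → (1.05101,4.48190) → (1.05,4.48)
v6: (4,1) → rotate → (-1.36096,3.89202) → ×s → (-1.32081,3.77720) → (-1.32,3.78)
v7: (2,3) → rotate → (-3.17004,1.71780) → ×s → (-3.07653,1.66712) → (-3.08,1.67)

Cross-section at z=14.75: (-1.49,-5.01) (2.55,-1.23) (4.08,3.30) (2.02,4.57) (1.05,4.48) (-1.32,3.78) (-3.08,1.67)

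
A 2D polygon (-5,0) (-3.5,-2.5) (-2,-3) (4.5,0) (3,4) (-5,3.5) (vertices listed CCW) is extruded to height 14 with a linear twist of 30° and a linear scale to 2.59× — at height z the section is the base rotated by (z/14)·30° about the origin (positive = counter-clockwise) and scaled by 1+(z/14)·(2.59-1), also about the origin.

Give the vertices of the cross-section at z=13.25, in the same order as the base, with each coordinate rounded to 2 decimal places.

Cross-section at z=13.25: (-11.02,-5.96) (-4.73,-9.68) (-0.83,-8.99) (9.92,5.36) (1.85,12.39) (-15.19,1.76)

t = z/height = 13.25/14 = 0.946429
s = 1 + (scale-1)·z/height = 1 + (2.59-1)·13.25/14 = 2.504821
θ = twist·z/height = 30°·13.25/14 = 28.3929° = 0.495549 rad
cos θ = 0.879708, sin θ = 0.475515 (intermediates below are computed at full precision and shown rounded to 5 d.p.)
v1: (-5,0) → rotate → (-4.39854,-2.37757) → ×s → (-11.01756,-5.95540) → (-11.02,-5.96)
v2: (-3.5,-2.5) → rotate → (-1.89019,-3.86357) → ×s → (-4.73459,-9.67755) → (-4.73,-9.68)
v3: (-2,-3) → rotate → (-0.33287,-3.59015) → ×s → (-0.83379,-8.99269) → (-0.83,-8.99)
v4: (4.5,0) → rotate → (3.95869,2.13982) → ×s → (9.91580,5.35986) → (9.92,5.36)
v5: (3,4) → rotate → (0.73707,4.94538) → ×s → (1.84622,12.38728) → (1.85,12.39)
v6: (-5,3.5) → rotate → (-6.06284,0.70140) → ×s → (-15.18633,1.75689) → (-15.19,1.76)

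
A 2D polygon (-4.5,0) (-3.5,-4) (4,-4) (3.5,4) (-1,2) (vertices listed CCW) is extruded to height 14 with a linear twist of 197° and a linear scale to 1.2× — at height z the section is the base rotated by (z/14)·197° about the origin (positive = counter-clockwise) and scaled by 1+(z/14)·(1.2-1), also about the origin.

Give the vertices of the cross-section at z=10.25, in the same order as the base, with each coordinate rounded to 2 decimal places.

Cross-section at z=10.25: (4.19,-3.02) (5.94,1.38) (-1.04,6.40) (-5.94,-1.38) (-0.41,-2.53)

t = z/height = 10.25/14 = 0.732143
s = 1 + (scale-1)·z/height = 1 + (1.2-1)·10.25/14 = 1.146429
θ = twist·z/height = 197°·10.25/14 = 144.2321° = 2.517326 rad
cos θ = -0.811392, sin θ = 0.584503 (intermediates below are computed at full precision and shown rounded to 5 d.p.)
v1: (-4.5,0) → rotate → (3.65126,-2.63026) → ×s → (4.18591,-3.01541) → (4.19,-3.02)
v2: (-3.5,-4) → rotate → (5.17788,1.19981) → ×s → (5.93607,1.37549) → (5.94,1.38)
v3: (4,-4) → rotate → (-0.90756,5.58358) → ×s → (-1.04045,6.40117) → (-1.04,6.40)
v4: (3.5,4) → rotate → (-5.17788,-1.19981) → ×s → (-5.93607,-1.37549) → (-5.94,-1.38)
v5: (-1,2) → rotate → (-0.35761,-2.20729) → ×s → (-0.40998,-2.53050) → (-0.41,-2.53)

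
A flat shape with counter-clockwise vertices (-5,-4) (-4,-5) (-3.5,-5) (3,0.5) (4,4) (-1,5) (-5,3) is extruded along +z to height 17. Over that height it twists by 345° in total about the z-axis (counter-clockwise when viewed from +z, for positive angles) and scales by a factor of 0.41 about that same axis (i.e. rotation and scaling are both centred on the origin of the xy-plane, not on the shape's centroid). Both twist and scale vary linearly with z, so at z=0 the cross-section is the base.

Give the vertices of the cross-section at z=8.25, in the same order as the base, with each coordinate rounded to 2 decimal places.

t = z/height = 8.25/17 = 0.485294
s = 1 + (scale-1)·z/height = 1 + (0.41-1)·8.25/17 = 0.713676
θ = twist·z/height = 345°·8.25/17 = 167.4265° = 2.922143 rad
cos θ = -0.976017, sin θ = 0.217692 (intermediates below are computed at full precision and shown rounded to 5 d.p.)
v1: (-5,-4) → rotate → (5.75086,2.81561) → ×s → (4.10425,2.00943) → (4.10,2.01)
v2: (-4,-5) → rotate → (4.99253,4.00932) → ×s → (3.56305,2.86136) → (3.56,2.86)
v3: (-3.5,-5) → rotate → (4.50452,4.11816) → ×s → (3.21477,2.93904) → (3.21,2.94)
v4: (3,0.5) → rotate → (-3.03690,0.16507) → ×s → (-2.16736,0.11781) → (-2.17,0.12)
v5: (4,4) → rotate → (-4.77484,-3.03330) → ×s → (-3.40769,-2.16480) → (-3.41,-2.16)
v6: (-1,5) → rotate → (-0.11244,-5.09778) → ×s → (-0.08025,-3.63817) → (-0.08,-3.64)
v7: (-5,3) → rotate → (4.22701,-4.01651) → ×s → (3.01672,-2.86649) → (3.02,-2.87)

Cross-section at z=8.25: (4.10,2.01) (3.56,2.86) (3.21,2.94) (-2.17,0.12) (-3.41,-2.16) (-0.08,-3.64) (3.02,-2.87)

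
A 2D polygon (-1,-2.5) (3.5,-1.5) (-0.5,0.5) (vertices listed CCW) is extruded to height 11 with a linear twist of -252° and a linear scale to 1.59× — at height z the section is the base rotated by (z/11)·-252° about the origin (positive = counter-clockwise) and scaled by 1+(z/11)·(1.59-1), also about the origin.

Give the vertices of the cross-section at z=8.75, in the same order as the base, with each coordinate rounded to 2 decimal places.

t = z/height = 8.75/11 = 0.795455
s = 1 + (scale-1)·z/height = 1 + (1.59-1)·8.75/11 = 1.469318
θ = twist·z/height = -252°·8.75/11 = -200.4545° = -3.498592 rad
cos θ = -0.936950, sin θ = 0.349464 (intermediates below are computed at full precision and shown rounded to 5 d.p.)
v1: (-1,-2.5) → rotate → (1.81061,1.99291) → ×s → (2.66036,2.92822) → (2.66,2.93)
v2: (3.5,-1.5) → rotate → (-2.75513,2.62855) → ×s → (-4.04816,3.86218) → (-4.05,3.86)
v3: (-0.5,0.5) → rotate → (0.29374,-0.64321) → ×s → (0.43160,-0.94508) → (0.43,-0.95)

Cross-section at z=8.75: (2.66,2.93) (-4.05,3.86) (0.43,-0.95)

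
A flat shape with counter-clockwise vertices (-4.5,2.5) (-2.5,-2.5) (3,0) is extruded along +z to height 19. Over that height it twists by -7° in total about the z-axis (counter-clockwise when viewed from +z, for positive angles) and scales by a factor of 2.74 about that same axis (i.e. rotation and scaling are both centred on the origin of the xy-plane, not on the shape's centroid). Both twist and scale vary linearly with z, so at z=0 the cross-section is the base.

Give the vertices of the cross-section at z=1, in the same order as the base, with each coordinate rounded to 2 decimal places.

t = z/height = 1/19 = 0.0526316
s = 1 + (scale-1)·z/height = 1 + (2.74-1)·1/19 = 1.091579
θ = twist·z/height = -7°·1/19 = -0.3684° = -0.006430 rad
cos θ = 0.999979, sin θ = -0.006430 (intermediates below are computed at full precision and shown rounded to 5 d.p.)
v1: (-4.5,2.5) → rotate → (-4.48383,2.52888) → ×s → (-4.89446,2.76048) → (-4.89,2.76)
v2: (-2.5,-2.5) → rotate → (-2.51602,-2.48387) → ×s → (-2.74644,-2.71134) → (-2.75,-2.71)
v3: (3,0) → rotate → (2.99994,-0.01929) → ×s → (3.27467,-0.02106) → (3.27,-0.02)

Cross-section at z=1: (-4.89,2.76) (-2.75,-2.71) (3.27,-0.02)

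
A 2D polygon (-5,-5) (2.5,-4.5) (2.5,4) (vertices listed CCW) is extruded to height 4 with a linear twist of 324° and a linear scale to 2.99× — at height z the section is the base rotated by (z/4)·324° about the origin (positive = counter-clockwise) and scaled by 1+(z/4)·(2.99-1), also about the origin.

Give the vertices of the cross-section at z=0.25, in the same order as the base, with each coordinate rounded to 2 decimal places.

t = z/height = 0.25/4 = 0.0625
s = 1 + (scale-1)·z/height = 1 + (2.99-1)·0.25/4 = 1.124375
θ = twist·z/height = 324°·0.25/4 = 20.2500° = 0.353429 rad
cos θ = 0.938191, sin θ = 0.346117 (intermediates below are computed at full precision and shown rounded to 5 d.p.)
v1: (-5,-5) → rotate → (-2.96037,-6.42154) → ×s → (-3.32857,-7.22022) → (-3.33,-7.22)
v2: (2.5,-4.5) → rotate → (3.90301,-3.35657) → ×s → (4.38844,-3.77404) → (4.39,-3.77)
v3: (2.5,4) → rotate → (0.96101,4.61806) → ×s → (1.08054,5.19243) → (1.08,5.19)

Cross-section at z=0.25: (-3.33,-7.22) (4.39,-3.77) (1.08,5.19)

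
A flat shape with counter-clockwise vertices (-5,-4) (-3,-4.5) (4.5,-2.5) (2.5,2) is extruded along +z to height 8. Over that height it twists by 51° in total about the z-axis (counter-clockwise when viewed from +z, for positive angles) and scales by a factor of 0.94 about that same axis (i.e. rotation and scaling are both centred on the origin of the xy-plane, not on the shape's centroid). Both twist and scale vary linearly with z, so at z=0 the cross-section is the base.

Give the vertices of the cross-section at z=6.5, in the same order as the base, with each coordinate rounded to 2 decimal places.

t = z/height = 6.5/8 = 0.8125
s = 1 + (scale-1)·z/height = 1 + (0.94-1)·6.5/8 = 0.951250
θ = twist·z/height = 51°·6.5/8 = 41.4375° = 0.723221 rad
cos θ = 0.749678, sin θ = 0.661803 (intermediates below are computed at full precision and shown rounded to 5 d.p.)
v1: (-5,-4) → rotate → (-1.10118,-6.30773) → ×s → (-1.04750,-6.00022) → (-1.05,-6.00)
v2: (-3,-4.5) → rotate → (0.72908,-5.35896) → ×s → (0.69354,-5.09771) → (0.69,-5.10)
v3: (4.5,-2.5) → rotate → (5.02806,1.10392) → ×s → (4.78294,1.05010) → (4.78,1.05)
v4: (2.5,2) → rotate → (0.55059,3.15386) → ×s → (0.52375,3.00011) → (0.52,3.00)

Cross-section at z=6.5: (-1.05,-6.00) (0.69,-5.10) (4.78,1.05) (0.52,3.00)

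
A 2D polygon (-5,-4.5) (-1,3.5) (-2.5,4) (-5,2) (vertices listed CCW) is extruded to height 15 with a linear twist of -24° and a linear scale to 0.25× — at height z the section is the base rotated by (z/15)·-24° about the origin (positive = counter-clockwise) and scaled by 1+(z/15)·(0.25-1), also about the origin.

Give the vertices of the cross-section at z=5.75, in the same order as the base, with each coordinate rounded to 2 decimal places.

t = z/height = 5.75/15 = 0.383333
s = 1 + (scale-1)·z/height = 1 + (0.25-1)·5.75/15 = 0.712500
θ = twist·z/height = -24°·5.75/15 = -9.2000° = -0.160570 rad
cos θ = 0.987136, sin θ = -0.159881 (intermediates below are computed at full precision and shown rounded to 5 d.p.)
v1: (-5,-4.5) → rotate → (-5.65515,-3.64271) → ×s → (-4.02929,-2.59543) → (-4.03,-2.60)
v2: (-1,3.5) → rotate → (-0.42755,3.61486) → ×s → (-0.30463,2.57559) → (-0.30,2.58)
v3: (-2.5,4) → rotate → (-1.82832,4.34825) → ×s → (-1.30268,3.09813) → (-1.30,3.10)
v4: (-5,2) → rotate → (-4.61592,2.77368) → ×s → (-3.28884,1.97625) → (-3.29,1.98)

Cross-section at z=5.75: (-4.03,-2.60) (-0.30,2.58) (-1.30,3.10) (-3.29,1.98)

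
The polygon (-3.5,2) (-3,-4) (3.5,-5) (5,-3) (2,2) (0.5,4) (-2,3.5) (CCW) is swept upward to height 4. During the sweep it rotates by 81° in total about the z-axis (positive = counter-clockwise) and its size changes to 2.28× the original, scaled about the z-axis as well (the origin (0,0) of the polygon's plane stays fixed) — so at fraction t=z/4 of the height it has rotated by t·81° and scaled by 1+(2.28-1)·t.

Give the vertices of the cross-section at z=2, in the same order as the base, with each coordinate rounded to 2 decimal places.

t = z/height = 2/4 = 0.5
s = 1 + (scale-1)·z/height = 1 + (2.28-1)·2/4 = 1.640000
θ = twist·z/height = 81°·2/4 = 40.5000° = 0.706858 rad
cos θ = 0.760406, sin θ = 0.649448 (intermediates below are computed at full precision and shown rounded to 5 d.p.)
v1: (-3.5,2) → rotate → (-3.96032,-0.75226) → ×s → (-6.49492,-1.23370) → (-6.49,-1.23)
v2: (-3,-4) → rotate → (0.31657,-4.98997) → ×s → (0.51918,-8.18355) → (0.52,-8.18)
v3: (3.5,-5) → rotate → (5.90866,-1.52896) → ×s → (9.69020,-2.50750) → (9.69,-2.51)
v4: (5,-3) → rotate → (5.75037,0.96602) → ×s → (9.43061,1.58428) → (9.43,1.58)
v5: (2,2) → rotate → (0.22192,2.81971) → ×s → (0.36394,4.62432) → (0.36,4.62)
v6: (0.5,4) → rotate → (-2.21759,3.36635) → ×s → (-3.63685,5.52081) → (-3.64,5.52)
v7: (-2,3.5) → rotate → (-3.79388,1.36252) → ×s → (-6.22196,2.23454) → (-6.22,2.23)

Cross-section at z=2: (-6.49,-1.23) (0.52,-8.18) (9.69,-2.51) (9.43,1.58) (0.36,4.62) (-3.64,5.52) (-6.22,2.23)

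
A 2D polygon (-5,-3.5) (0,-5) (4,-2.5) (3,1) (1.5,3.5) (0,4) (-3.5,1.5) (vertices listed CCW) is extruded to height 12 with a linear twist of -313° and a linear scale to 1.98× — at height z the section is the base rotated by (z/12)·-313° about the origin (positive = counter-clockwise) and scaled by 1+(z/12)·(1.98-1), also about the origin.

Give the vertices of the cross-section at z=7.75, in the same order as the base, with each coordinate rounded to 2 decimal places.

Cross-section at z=7.75: (9.72,2.22) (3.08,7.56) (-4.51,6.24) (-5.15,0.33) (-4.42,-4.37) (-2.46,-6.05) (4.37,-4.42)

t = z/height = 7.75/12 = 0.645833
s = 1 + (scale-1)·z/height = 1 + (1.98-1)·7.75/12 = 1.632917
θ = twist·z/height = -313°·7.75/12 = -202.1458° = -3.528110 rad
cos θ = -0.926227, sin θ = 0.376965 (intermediates below are computed at full precision and shown rounded to 5 d.p.)
v1: (-5,-3.5) → rotate → (5.95052,1.35697) → ×s → (9.71670,2.21582) → (9.72,2.22)
v2: (0,-5) → rotate → (1.88483,4.63114) → ×s → (3.07776,7.56226) → (3.08,7.56)
v3: (4,-2.5) → rotate → (-2.76250,3.82343) → ×s → (-4.51093,6.24334) → (-4.51,6.24)
v4: (3,1) → rotate → (-3.15565,0.20467) → ×s → (-5.15291,0.33421) → (-5.15,0.33)
v5: (1.5,3.5) → rotate → (-2.70872,-2.67635) → ×s → (-4.42311,-4.37025) → (-4.42,-4.37)
v6: (0,4) → rotate → (-1.50786,-3.70491) → ×s → (-2.46221,-6.04981) → (-2.46,-6.05)
v7: (-3.5,1.5) → rotate → (2.67635,-2.70872) → ×s → (4.37025,-4.42311) → (4.37,-4.42)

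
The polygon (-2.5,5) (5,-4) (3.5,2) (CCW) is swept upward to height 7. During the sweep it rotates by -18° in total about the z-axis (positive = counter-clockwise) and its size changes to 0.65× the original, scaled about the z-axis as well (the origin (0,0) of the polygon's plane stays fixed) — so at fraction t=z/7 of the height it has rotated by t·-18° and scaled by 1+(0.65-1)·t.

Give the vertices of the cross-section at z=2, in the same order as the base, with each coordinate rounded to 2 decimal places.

t = z/height = 2/7 = 0.285714
s = 1 + (scale-1)·z/height = 1 + (0.65-1)·2/7 = 0.900000
θ = twist·z/height = -18°·2/7 = -5.1429° = -0.089760 rad
cos θ = 0.995974, sin θ = -0.089639 (intermediates below are computed at full precision and shown rounded to 5 d.p.)
v1: (-2.5,5) → rotate → (-2.04174,5.20397) → ×s → (-1.83757,4.68357) → (-1.84,4.68)
v2: (5,-4) → rotate → (4.62131,-4.43209) → ×s → (4.15918,-3.98888) → (4.16,-3.99)
v3: (3.5,2) → rotate → (3.66519,1.67821) → ×s → (3.29867,1.51039) → (3.30,1.51)

Cross-section at z=2: (-1.84,4.68) (4.16,-3.99) (3.30,1.51)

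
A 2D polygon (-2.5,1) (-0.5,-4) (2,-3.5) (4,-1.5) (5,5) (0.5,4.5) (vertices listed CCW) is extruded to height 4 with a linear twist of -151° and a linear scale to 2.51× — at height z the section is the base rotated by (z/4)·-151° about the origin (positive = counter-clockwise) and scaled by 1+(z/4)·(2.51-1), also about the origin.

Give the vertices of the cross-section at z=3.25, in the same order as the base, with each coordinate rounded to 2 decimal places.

Cross-section at z=3.25: (4.88,3.48) (-6.90,5.75) (-8.96,0.46) (-7.62,-5.69) (3.36,-15.38) (7.83,-6.35)

t = z/height = 3.25/4 = 0.8125
s = 1 + (scale-1)·z/height = 1 + (2.51-1)·3.25/4 = 2.226875
θ = twist·z/height = -151°·3.25/4 = -122.6875° = -2.141301 rad
cos θ = -0.540057, sin θ = -0.841629 (intermediates below are computed at full precision and shown rounded to 5 d.p.)
v1: (-2.5,1) → rotate → (2.19177,1.56401) → ×s → (4.88080,3.48287) → (4.88,3.48)
v2: (-0.5,-4) → rotate → (-3.09649,2.58104) → ×s → (-6.89549,5.74766) → (-6.90,5.75)
v3: (2,-3.5) → rotate → (-4.02581,0.20694) → ×s → (-8.96498,0.46083) → (-8.96,0.46)
v4: (4,-1.5) → rotate → (-3.42267,-2.55643) → ×s → (-7.62186,-5.69285) → (-7.62,-5.69)
v5: (5,5) → rotate → (1.50786,-6.90843) → ×s → (3.35781,-15.38420) → (3.36,-15.38)
v6: (0.5,4.5) → rotate → (3.51730,-2.85107) → ×s → (7.83259,-6.34898) → (7.83,-6.35)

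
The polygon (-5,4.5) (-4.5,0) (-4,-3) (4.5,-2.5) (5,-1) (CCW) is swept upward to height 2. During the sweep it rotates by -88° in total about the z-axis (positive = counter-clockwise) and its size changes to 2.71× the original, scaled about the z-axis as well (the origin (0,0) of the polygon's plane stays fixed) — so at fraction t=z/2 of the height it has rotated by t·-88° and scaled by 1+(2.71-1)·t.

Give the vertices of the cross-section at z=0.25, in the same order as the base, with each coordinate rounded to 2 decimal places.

Cross-section at z=0.25: (-4.92,6.52) (-5.36,1.04) (-5.46,-2.65) (4.78,-4.02) (5.73,-2.35)

t = z/height = 0.25/2 = 0.125
s = 1 + (scale-1)·z/height = 1 + (2.71-1)·0.25/2 = 1.213750
θ = twist·z/height = -88°·0.25/2 = -11.0000° = -0.191986 rad
cos θ = 0.981627, sin θ = -0.190809 (intermediates below are computed at full precision and shown rounded to 5 d.p.)
v1: (-5,4.5) → rotate → (-4.04950,5.37137) → ×s → (-4.91508,6.51950) → (-4.92,6.52)
v2: (-4.5,0) → rotate → (-4.41732,0.85864) → ×s → (-5.36152,1.04217) → (-5.36,1.04)
v3: (-4,-3) → rotate → (-4.49894,-2.18165) → ×s → (-5.46058,-2.64797) → (-5.46,-2.65)
v4: (4.5,-2.5) → rotate → (3.94030,-3.31271) → ×s → (4.78254,-4.02080) → (4.78,-4.02)
v5: (5,-1) → rotate → (4.71733,-1.93567) → ×s → (5.72566,-2.34942) → (5.73,-2.35)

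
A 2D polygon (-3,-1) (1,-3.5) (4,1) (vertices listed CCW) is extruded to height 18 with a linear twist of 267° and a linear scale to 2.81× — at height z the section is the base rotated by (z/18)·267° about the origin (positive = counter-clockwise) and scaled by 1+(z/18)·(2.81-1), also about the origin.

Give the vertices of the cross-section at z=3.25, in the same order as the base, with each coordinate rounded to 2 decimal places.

Cross-section at z=3.25: (-1.66,-3.85) (4.35,-2.11) (2.55,4.84)

t = z/height = 3.25/18 = 0.180556
s = 1 + (scale-1)·z/height = 1 + (2.81-1)·3.25/18 = 1.326806
θ = twist·z/height = 267°·3.25/18 = 48.2083° = 0.841394 rad
cos θ = 0.666424, sin θ = 0.745573 (intermediates below are computed at full precision and shown rounded to 5 d.p.)
v1: (-3,-1) → rotate → (-1.25370,-2.90314) → ×s → (-1.66342,-3.85191) → (-1.66,-3.85)
v2: (1,-3.5) → rotate → (3.27593,-1.58691) → ×s → (4.34652,-2.10552) → (4.35,-2.11)
v3: (4,1) → rotate → (1.92012,3.64872) → ×s → (2.54763,4.84114) → (2.55,4.84)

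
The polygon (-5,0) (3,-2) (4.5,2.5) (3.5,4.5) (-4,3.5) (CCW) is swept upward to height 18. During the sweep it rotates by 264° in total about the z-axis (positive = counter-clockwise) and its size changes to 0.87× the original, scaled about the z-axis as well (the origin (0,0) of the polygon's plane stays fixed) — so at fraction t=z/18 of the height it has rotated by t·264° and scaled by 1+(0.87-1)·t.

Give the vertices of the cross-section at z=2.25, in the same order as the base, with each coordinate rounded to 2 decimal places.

t = z/height = 2.25/18 = 0.125
s = 1 + (scale-1)·z/height = 1 + (0.87-1)·2.25/18 = 0.983750
θ = twist·z/height = 264°·2.25/18 = 33.0000° = 0.575959 rad
cos θ = 0.838671, sin θ = 0.544639 (intermediates below are computed at full precision and shown rounded to 5 d.p.)
v1: (-5,0) → rotate → (-4.19335,-2.72320) → ×s → (-4.12521,-2.67894) → (-4.13,-2.68)
v2: (3,-2) → rotate → (3.60529,-0.04342) → ×s → (3.54670,-0.04272) → (3.55,-0.04)
v3: (4.5,2.5) → rotate → (2.41242,4.54755) → ×s → (2.37322,4.47365) → (2.37,4.47)
v4: (3.5,4.5) → rotate → (0.48447,5.68025) → ×s → (0.47660,5.58795) → (0.48,5.59)
v5: (-4,3.5) → rotate → (-5.26092,0.75679) → ×s → (-5.17543,0.74449) → (-5.18,0.74)

Cross-section at z=2.25: (-4.13,-2.68) (3.55,-0.04) (2.37,4.47) (0.48,5.59) (-5.18,0.74)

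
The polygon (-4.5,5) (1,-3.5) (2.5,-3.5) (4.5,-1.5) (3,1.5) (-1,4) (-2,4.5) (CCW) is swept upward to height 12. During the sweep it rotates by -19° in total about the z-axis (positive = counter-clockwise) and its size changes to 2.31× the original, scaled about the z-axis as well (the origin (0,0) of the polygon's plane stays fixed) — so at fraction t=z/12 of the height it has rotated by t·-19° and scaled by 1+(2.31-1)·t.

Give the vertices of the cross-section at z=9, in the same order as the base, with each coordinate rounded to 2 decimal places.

t = z/height = 9/12 = 0.75
s = 1 + (scale-1)·z/height = 1 + (2.31-1)·9/12 = 1.982500
θ = twist·z/height = -19°·9/12 = -14.2500° = -0.248709 rad
cos θ = 0.969231, sin θ = -0.246153 (intermediates below are computed at full precision and shown rounded to 5 d.p.)
v1: (-4.5,5) → rotate → (-3.13077,5.95384) → ×s → (-6.20676,11.80350) → (-6.21,11.80)
v2: (1,-3.5) → rotate → (0.10769,-3.63846) → ×s → (0.21350,-7.21325) → (0.21,-7.21)
v3: (2.5,-3.5) → rotate → (1.56154,-4.00769) → ×s → (3.09575,-7.94525) → (3.10,-7.95)
v4: (4.5,-1.5) → rotate → (3.99231,-2.56154) → ×s → (7.91475,-5.07825) → (7.91,-5.08)
v5: (3,1.5) → rotate → (3.27692,0.71539) → ×s → (6.49650,1.41825) → (6.50,1.42)
v6: (-1,4) → rotate → (0.01538,4.12308) → ×s → (0.03050,8.17400) → (0.03,8.17)
v7: (-2,4.5) → rotate → (-0.83077,4.85385) → ×s → (-1.64701,9.62275) → (-1.65,9.62)

Cross-section at z=9: (-6.21,11.80) (0.21,-7.21) (3.10,-7.95) (7.91,-5.08) (6.50,1.42) (0.03,8.17) (-1.65,9.62)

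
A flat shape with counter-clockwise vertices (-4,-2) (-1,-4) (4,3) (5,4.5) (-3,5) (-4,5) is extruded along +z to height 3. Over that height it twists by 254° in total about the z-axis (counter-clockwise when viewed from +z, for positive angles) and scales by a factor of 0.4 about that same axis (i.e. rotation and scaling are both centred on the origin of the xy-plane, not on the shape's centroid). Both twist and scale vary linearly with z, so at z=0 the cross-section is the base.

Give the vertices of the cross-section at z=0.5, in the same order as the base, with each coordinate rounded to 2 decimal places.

t = z/height = 0.5/3 = 0.166667
s = 1 + (scale-1)·z/height = 1 + (0.4-1)·0.5/3 = 0.900000
θ = twist·z/height = 254°·0.5/3 = 42.3333° = 0.738856 rad
cos θ = 0.739239, sin θ = 0.673443 (intermediates below are computed at full precision and shown rounded to 5 d.p.)
v1: (-4,-2) → rotate → (-1.61007,-4.17225) → ×s → (-1.44907,-3.75502) → (-1.45,-3.76)
v2: (-1,-4) → rotate → (1.95453,-3.63040) → ×s → (1.75908,-3.26736) → (1.76,-3.27)
v3: (4,3) → rotate → (0.93663,4.91149) → ×s → (0.84297,4.42034) → (0.84,4.42)
v4: (5,4.5) → rotate → (0.66570,6.69379) → ×s → (0.59913,6.02441) → (0.60,6.02)
v5: (-3,5) → rotate → (-5.58493,1.67587) → ×s → (-5.02644,1.50828) → (-5.03,1.51)
v6: (-4,5) → rotate → (-6.32417,1.00243) → ×s → (-5.69175,0.90218) → (-5.69,0.90)

Cross-section at z=0.5: (-1.45,-3.76) (1.76,-3.27) (0.84,4.42) (0.60,6.02) (-5.03,1.51) (-5.69,0.90)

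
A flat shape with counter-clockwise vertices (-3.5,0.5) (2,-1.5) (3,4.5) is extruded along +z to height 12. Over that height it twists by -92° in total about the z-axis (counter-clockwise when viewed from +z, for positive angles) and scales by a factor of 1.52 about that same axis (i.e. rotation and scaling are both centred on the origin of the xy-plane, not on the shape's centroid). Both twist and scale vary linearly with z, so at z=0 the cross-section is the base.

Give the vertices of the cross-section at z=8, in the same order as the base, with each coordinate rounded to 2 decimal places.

Cross-section at z=8: (-1.67,4.46) (-0.48,-3.33) (7.26,-0.64)

t = z/height = 8/12 = 0.666667
s = 1 + (scale-1)·z/height = 1 + (1.52-1)·8/12 = 1.346667
θ = twist·z/height = -92°·8/12 = -61.3333° = -1.070469 rad
cos θ = 0.479713, sin θ = -0.877425 (intermediates below are computed at full precision and shown rounded to 5 d.p.)
v1: (-3.5,0.5) → rotate → (-1.24028,3.31085) → ×s → (-1.67025,4.45861) → (-1.67,4.46)
v2: (2,-1.5) → rotate → (-0.35671,-2.47442) → ×s → (-0.48037,-3.33222) → (-0.48,-3.33)
v3: (3,4.5) → rotate → (5.38755,-0.47357) → ×s → (7.25524,-0.63774) → (7.26,-0.64)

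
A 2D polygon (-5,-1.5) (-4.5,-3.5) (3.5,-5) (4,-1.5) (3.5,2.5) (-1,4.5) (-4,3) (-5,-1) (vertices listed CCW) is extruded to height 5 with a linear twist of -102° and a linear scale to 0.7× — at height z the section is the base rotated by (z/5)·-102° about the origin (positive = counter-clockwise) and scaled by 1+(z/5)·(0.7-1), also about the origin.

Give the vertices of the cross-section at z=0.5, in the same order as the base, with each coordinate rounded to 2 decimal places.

Cross-section at z=0.5: (-5.03,-0.57) (-4.90,-2.57) (2.48,-5.37) (3.56,-2.12) (3.77,1.79) (-0.18,4.47) (-3.30,3.55) (-4.95,-0.10)

t = z/height = 0.5/5 = 0.1
s = 1 + (scale-1)·z/height = 1 + (0.7-1)·0.5/5 = 0.970000
θ = twist·z/height = -102°·0.5/5 = -10.2000° = -0.178024 rad
cos θ = 0.984196, sin θ = -0.177085 (intermediates below are computed at full precision and shown rounded to 5 d.p.)
v1: (-5,-1.5) → rotate → (-5.18661,-0.59087) → ×s → (-5.03101,-0.57314) → (-5.03,-0.57)
v2: (-4.5,-3.5) → rotate → (-5.04868,-2.64780) → ×s → (-4.89722,-2.56837) → (-4.90,-2.57)
v3: (3.5,-5) → rotate → (2.55926,-5.54077) → ×s → (2.48248,-5.37455) → (2.48,-5.37)
v4: (4,-1.5) → rotate → (3.67116,-2.18463) → ×s → (3.56102,-2.11909) → (3.56,-2.12)
v5: (3.5,2.5) → rotate → (3.88740,1.84069) → ×s → (3.77077,1.78547) → (3.77,1.79)
v6: (-1,4.5) → rotate → (-0.18731,4.60596) → ×s → (-0.18169,4.46779) → (-0.18,4.47)
v7: (-4,3) → rotate → (-3.40553,3.66093) → ×s → (-3.30336,3.55110) → (-3.30,3.55)
v8: (-5,-1) → rotate → (-5.09806,-0.09877) → ×s → (-4.94512,-0.09581) → (-4.95,-0.10)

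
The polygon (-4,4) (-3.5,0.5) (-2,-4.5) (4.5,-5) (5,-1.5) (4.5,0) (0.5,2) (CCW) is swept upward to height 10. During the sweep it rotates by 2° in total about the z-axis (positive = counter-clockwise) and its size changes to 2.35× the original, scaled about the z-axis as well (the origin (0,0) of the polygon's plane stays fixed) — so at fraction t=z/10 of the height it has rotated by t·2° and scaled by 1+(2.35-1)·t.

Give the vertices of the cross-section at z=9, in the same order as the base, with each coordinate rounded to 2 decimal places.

t = z/height = 9/10 = 0.9
s = 1 + (scale-1)·z/height = 1 + (2.35-1)·9/10 = 2.215000
θ = twist·z/height = 2°·9/10 = 1.8000° = 0.031416 rad
cos θ = 0.999507, sin θ = 0.031411 (intermediates below are computed at full precision and shown rounded to 5 d.p.)
v1: (-4,4) → rotate → (-4.12367,3.87238) → ×s → (-9.13393,8.57733) → (-9.13,8.58)
v2: (-3.5,0.5) → rotate → (-3.51398,0.38982) → ×s → (-7.78346,0.86344) → (-7.78,0.86)
v3: (-2,-4.5) → rotate → (-1.85766,-4.56060) → ×s → (-4.11473,-10.10173) → (-4.11,-10.10)
v4: (4.5,-5) → rotate → (4.65483,-4.85618) → ×s → (10.31046,-10.75645) → (10.31,-10.76)
v5: (5,-1.5) → rotate → (5.04465,-1.34221) → ×s → (11.17390,-2.97299) → (11.17,-2.97)
v6: (4.5,0) → rotate → (4.49778,0.14135) → ×s → (9.96258,0.31309) → (9.96,0.31)
v7: (0.5,2) → rotate → (0.43693,2.01472) → ×s → (0.96780,4.46260) → (0.97,4.46)

Cross-section at z=9: (-9.13,8.58) (-7.78,0.86) (-4.11,-10.10) (10.31,-10.76) (11.17,-2.97) (9.96,0.31) (0.97,4.46)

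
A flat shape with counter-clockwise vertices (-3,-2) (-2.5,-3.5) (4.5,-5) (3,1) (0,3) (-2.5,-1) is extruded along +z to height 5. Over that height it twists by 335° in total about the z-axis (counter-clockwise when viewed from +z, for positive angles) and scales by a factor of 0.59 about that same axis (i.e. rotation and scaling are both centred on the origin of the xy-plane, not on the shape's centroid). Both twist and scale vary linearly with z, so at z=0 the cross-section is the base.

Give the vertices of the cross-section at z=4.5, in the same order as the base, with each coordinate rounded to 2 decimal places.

t = z/height = 4.5/5 = 0.9
s = 1 + (scale-1)·z/height = 1 + (0.59-1)·4.5/5 = 0.631000
θ = twist·z/height = 335°·4.5/5 = 301.5000° = 5.262168 rad
cos θ = 0.522499, sin θ = -0.852640 (intermediates below are computed at full precision and shown rounded to 5 d.p.)
v1: (-3,-2) → rotate → (-3.27278,1.51292) → ×s → (-2.06512,0.95465) → (-2.07,0.95)
v2: (-2.5,-3.5) → rotate → (-4.29049,0.30286) → ×s → (-2.70730,0.19110) → (-2.71,0.19)
v3: (4.5,-5) → rotate → (-1.91196,-6.44937) → ×s → (-1.20645,-4.06955) → (-1.21,-4.07)
v4: (3,1) → rotate → (2.42014,-2.03542) → ×s → (1.52711,-1.28435) → (1.53,-1.28)
v5: (0,3) → rotate → (2.55792,1.56750) → ×s → (1.61405,0.98909) → (1.61,0.99)
v6: (-2.5,-1) → rotate → (-2.15889,1.60910) → ×s → (-1.36226,1.01534) → (-1.36,1.02)

Cross-section at z=4.5: (-2.07,0.95) (-2.71,0.19) (-1.21,-4.07) (1.53,-1.28) (1.61,0.99) (-1.36,1.02)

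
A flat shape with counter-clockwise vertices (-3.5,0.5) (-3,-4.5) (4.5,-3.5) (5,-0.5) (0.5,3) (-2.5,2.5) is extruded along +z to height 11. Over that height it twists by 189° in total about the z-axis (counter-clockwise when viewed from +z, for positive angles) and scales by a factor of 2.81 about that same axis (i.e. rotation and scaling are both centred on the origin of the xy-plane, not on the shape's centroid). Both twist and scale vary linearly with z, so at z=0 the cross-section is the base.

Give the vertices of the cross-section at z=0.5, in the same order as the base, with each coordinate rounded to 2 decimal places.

Cross-section at z=0.5: (-3.83,-0.03) (-2.48,-5.30) (5.38,-3.02) (5.43,0.27) (0.05,3.29) (-3.08,2.27)

t = z/height = 0.5/11 = 0.0454545
s = 1 + (scale-1)·z/height = 1 + (2.81-1)·0.5/11 = 1.082273
θ = twist·z/height = 189°·0.5/11 = 8.5909° = 0.149940 rad
cos θ = 0.988780, sin θ = 0.149378 (intermediates below are computed at full precision and shown rounded to 5 d.p.)
v1: (-3.5,0.5) → rotate → (-3.53542,-0.02843) → ×s → (-3.82629,-0.03077) → (-3.83,-0.03)
v2: (-3,-4.5) → rotate → (-2.29414,-4.89765) → ×s → (-2.48288,-5.30059) → (-2.48,-5.30)
v3: (4.5,-3.5) → rotate → (4.97234,-2.78853) → ×s → (5.38142,-3.01795) → (5.38,-3.02)
v4: (5,-0.5) → rotate → (5.01859,0.25250) → ×s → (5.43148,0.27328) → (5.43,0.27)
v5: (0.5,3) → rotate → (0.04625,3.04103) → ×s → (0.05006,3.29122) → (0.05,3.29)
v6: (-2.5,2.5) → rotate → (-2.84540,2.09850) → ×s → (-3.07949,2.27115) → (-3.08,2.27)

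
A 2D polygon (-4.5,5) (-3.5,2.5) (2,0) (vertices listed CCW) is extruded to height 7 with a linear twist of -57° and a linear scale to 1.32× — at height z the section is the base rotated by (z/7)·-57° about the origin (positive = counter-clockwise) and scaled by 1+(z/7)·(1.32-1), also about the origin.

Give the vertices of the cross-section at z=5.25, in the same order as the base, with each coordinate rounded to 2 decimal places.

Cross-section at z=5.25: (0.11,8.34) (-1.08,5.22) (1.82,-1.68)

t = z/height = 5.25/7 = 0.75
s = 1 + (scale-1)·z/height = 1 + (1.32-1)·5.25/7 = 1.240000
θ = twist·z/height = -57°·5.25/7 = -42.7500° = -0.746128 rad
cos θ = 0.734323, sin θ = -0.678801 (intermediates below are computed at full precision and shown rounded to 5 d.p.)
v1: (-4.5,5) → rotate → (0.08955,6.72622) → ×s → (0.11105,8.34051) → (0.11,8.34)
v2: (-3.5,2.5) → rotate → (-0.87313,4.21161) → ×s → (-1.08268,5.22240) → (-1.08,5.22)
v3: (2,0) → rotate → (1.46865,-1.35760) → ×s → (1.82112,-1.68343) → (1.82,-1.68)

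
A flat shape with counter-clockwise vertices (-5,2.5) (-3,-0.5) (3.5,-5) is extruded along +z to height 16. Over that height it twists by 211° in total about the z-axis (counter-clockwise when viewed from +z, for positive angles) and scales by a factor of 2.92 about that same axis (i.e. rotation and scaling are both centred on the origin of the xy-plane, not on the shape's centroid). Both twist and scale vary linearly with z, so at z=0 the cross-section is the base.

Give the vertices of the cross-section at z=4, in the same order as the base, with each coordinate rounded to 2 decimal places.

t = z/height = 4/16 = 0.25
s = 1 + (scale-1)·z/height = 1 + (2.92-1)·4/16 = 1.480000
θ = twist·z/height = 211°·4/16 = 52.7500° = 0.920661 rad
cos θ = 0.605294, sin θ = 0.796002 (intermediates below are computed at full precision and shown rounded to 5 d.p.)
v1: (-5,2.5) → rotate → (-5.01647,-2.46678) → ×s → (-7.42438,-3.65083) → (-7.42,-3.65)
v2: (-3,-0.5) → rotate → (-1.41788,-2.69065) → ×s → (-2.09846,-3.98217) → (-2.10,-3.98)
v3: (3.5,-5) → rotate → (6.09854,-0.24046) → ×s → (9.02584,-0.35589) → (9.03,-0.36)

Cross-section at z=4: (-7.42,-3.65) (-2.10,-3.98) (9.03,-0.36)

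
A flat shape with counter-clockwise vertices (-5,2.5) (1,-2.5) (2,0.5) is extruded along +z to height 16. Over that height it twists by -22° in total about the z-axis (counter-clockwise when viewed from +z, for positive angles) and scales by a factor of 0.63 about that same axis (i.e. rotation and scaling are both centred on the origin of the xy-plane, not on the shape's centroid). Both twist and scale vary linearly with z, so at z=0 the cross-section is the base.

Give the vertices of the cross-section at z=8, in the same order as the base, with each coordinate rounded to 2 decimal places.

Cross-section at z=8: (-3.61,2.78) (0.41,-2.16) (1.68,0.09)

t = z/height = 8/16 = 0.5
s = 1 + (scale-1)·z/height = 1 + (0.63-1)·8/16 = 0.815000
θ = twist·z/height = -22°·8/16 = -11.0000° = -0.191986 rad
cos θ = 0.981627, sin θ = -0.190809 (intermediates below are computed at full precision and shown rounded to 5 d.p.)
v1: (-5,2.5) → rotate → (-4.43111,3.40811) → ×s → (-3.61136,2.77761) → (-3.61,2.78)
v2: (1,-2.5) → rotate → (0.50460,-2.64488) → ×s → (0.41125,-2.15557) → (0.41,-2.16)
v3: (2,0.5) → rotate → (2.05866,0.10920) → ×s → (1.67781,0.08899) → (1.68,0.09)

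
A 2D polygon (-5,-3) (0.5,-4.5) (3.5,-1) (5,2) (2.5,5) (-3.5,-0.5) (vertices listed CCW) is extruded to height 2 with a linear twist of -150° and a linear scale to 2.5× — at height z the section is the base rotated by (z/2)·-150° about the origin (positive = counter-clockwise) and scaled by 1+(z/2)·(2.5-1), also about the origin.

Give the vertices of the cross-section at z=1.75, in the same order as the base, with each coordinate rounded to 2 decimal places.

Cross-section at z=1.75: (2.41,13.27) (-8.59,5.99) (-7.08,-4.56) (-4.15,-11.74) (4.88,-11.97) (4.47,6.85)

t = z/height = 1.75/2 = 0.875
s = 1 + (scale-1)·z/height = 1 + (2.5-1)·1.75/2 = 2.312500
θ = twist·z/height = -150°·1.75/2 = -131.2500° = -2.290745 rad
cos θ = -0.659346, sin θ = -0.751840 (intermediates below are computed at full precision and shown rounded to 5 d.p.)
v1: (-5,-3) → rotate → (1.04121,5.73724) → ×s → (2.40780,13.26736) → (2.41,13.27)
v2: (0.5,-4.5) → rotate → (-3.71295,2.59114) → ×s → (-8.58620,5.99200) → (-8.59,5.99)
v3: (3.5,-1) → rotate → (-3.05955,-1.97209) → ×s → (-7.07521,-4.56047) → (-7.08,-4.56)
v4: (5,2) → rotate → (-1.79305,-5.07789) → ×s → (-4.14643,-11.74262) → (-4.15,-11.74)
v5: (2.5,5) → rotate → (2.11083,-5.17633) → ×s → (4.88130,-11.97026) → (4.88,-11.97)
v6: (-3.5,-0.5) → rotate → (1.93179,2.96111) → ×s → (4.46727,6.84757) → (4.47,6.85)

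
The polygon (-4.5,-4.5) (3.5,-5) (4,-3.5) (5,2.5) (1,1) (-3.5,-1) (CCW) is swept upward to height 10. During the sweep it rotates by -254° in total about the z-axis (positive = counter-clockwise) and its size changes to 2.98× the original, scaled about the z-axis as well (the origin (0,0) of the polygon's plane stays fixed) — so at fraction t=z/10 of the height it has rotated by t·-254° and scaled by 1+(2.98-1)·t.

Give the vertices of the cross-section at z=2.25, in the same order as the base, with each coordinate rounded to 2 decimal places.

t = z/height = 2.25/10 = 0.225
s = 1 + (scale-1)·z/height = 1 + (2.98-1)·2.25/10 = 1.445500
θ = twist·z/height = -254°·2.25/10 = -57.1500° = -0.997456 rad
cos θ = 0.542442, sin θ = -0.840094 (intermediates below are computed at full precision and shown rounded to 5 d.p.)
v1: (-4.5,-4.5) → rotate → (-6.22141,1.33943) → ×s → (-8.99305,1.93615) → (-8.99,1.94)
v2: (3.5,-5) → rotate → (-2.30192,-5.65254) → ×s → (-3.32743,-8.17074) → (-3.33,-8.17)
v3: (4,-3.5) → rotate → (-0.77056,-5.25892) → ×s → (-1.11385,-7.60177) → (-1.11,-7.60)
v4: (5,2.5) → rotate → (4.81244,-2.84436) → ×s → (6.95638,-4.11153) → (6.96,-4.11)
v5: (1,1) → rotate → (1.38254,-0.29765) → ×s → (1.99845,-0.43026) → (2.00,-0.43)
v6: (-3.5,-1) → rotate → (-2.73864,2.39789) → ×s → (-3.95870,3.46614) → (-3.96,3.47)

Cross-section at z=2.25: (-8.99,1.94) (-3.33,-8.17) (-1.11,-7.60) (6.96,-4.11) (2.00,-0.43) (-3.96,3.47)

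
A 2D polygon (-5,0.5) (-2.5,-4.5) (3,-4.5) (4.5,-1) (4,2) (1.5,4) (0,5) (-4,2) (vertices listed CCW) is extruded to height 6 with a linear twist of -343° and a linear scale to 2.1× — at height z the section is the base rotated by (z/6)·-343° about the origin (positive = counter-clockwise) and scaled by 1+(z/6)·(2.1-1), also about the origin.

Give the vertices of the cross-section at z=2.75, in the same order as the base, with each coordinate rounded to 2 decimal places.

t = z/height = 2.75/6 = 0.458333
s = 1 + (scale-1)·z/height = 1 + (2.1-1)·2.75/6 = 1.504167
θ = twist·z/height = -343°·2.75/6 = -157.2083° = -2.743803 rad
cos θ = -0.921920, sin θ = -0.387382 (intermediates below are computed at full precision and shown rounded to 5 d.p.)
v1: (-5,0.5) → rotate → (4.80329,1.47595) → ×s → (7.22495,2.22007) → (7.22,2.22)
v2: (-2.5,-4.5) → rotate → (0.56158,5.11709) → ×s → (0.84471,7.69696) → (0.84,7.70)
v3: (3,-4.5) → rotate → (-4.50898,2.98649) → ×s → (-6.78225,4.49218) → (-6.78,4.49)
v4: (4.5,-1) → rotate → (-4.53602,-0.82130) → ×s → (-6.82293,-1.23537) → (-6.82,-1.24)
v5: (4,2) → rotate → (-2.91292,-3.39337) → ×s → (-4.38151,-5.10419) → (-4.38,-5.10)
v6: (1.5,4) → rotate → (0.16665,-4.26875) → ×s → (0.25066,-6.42091) → (0.25,-6.42)
v7: (0,5) → rotate → (1.93691,-4.60960) → ×s → (2.91343,-6.93360) → (2.91,-6.93)
v8: (-4,2) → rotate → (4.46244,-0.29431) → ×s → (6.71226,-0.44270) → (6.71,-0.44)

Cross-section at z=2.75: (7.22,2.22) (0.84,7.70) (-6.78,4.49) (-6.82,-1.24) (-4.38,-5.10) (0.25,-6.42) (2.91,-6.93) (6.71,-0.44)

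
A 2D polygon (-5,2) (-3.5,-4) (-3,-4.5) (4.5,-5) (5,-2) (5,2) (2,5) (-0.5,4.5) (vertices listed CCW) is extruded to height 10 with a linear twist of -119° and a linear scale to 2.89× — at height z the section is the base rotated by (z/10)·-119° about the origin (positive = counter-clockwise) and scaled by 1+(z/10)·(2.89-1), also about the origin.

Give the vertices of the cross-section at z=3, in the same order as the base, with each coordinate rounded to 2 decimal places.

t = z/height = 3/10 = 0.3
s = 1 + (scale-1)·z/height = 1 + (2.89-1)·3/10 = 1.567000
θ = twist·z/height = -119°·3/10 = -35.7000° = -0.623083 rad
cos θ = 0.812084, sin θ = -0.583541 (intermediates below are computed at full precision and shown rounded to 5 d.p.)
v1: (-5,2) → rotate → (-2.89334,4.54187) → ×s → (-4.53386,7.11712) → (-4.53,7.12)
v2: (-3.5,-4) → rotate → (-5.17646,-1.20594) → ×s → (-8.11151,-1.88971) → (-8.11,-1.89)
v3: (-3,-4.5) → rotate → (-5.06219,-1.90375) → ×s → (-7.93245,-2.98318) → (-7.93,-2.98)
v4: (4.5,-5) → rotate → (0.73667,-6.68635) → ×s → (1.15436,-10.47752) → (1.15,-10.48)
v5: (5,-2) → rotate → (2.89334,-4.54187) → ×s → (4.53386,-7.11712) → (4.53,-7.12)
v6: (5,2) → rotate → (5.22750,-1.29354) → ×s → (8.19149,-2.02698) → (8.19,-2.03)
v7: (2,5) → rotate → (4.54187,2.89334) → ×s → (7.11712,4.53386) → (7.12,4.53)
v8: (-0.5,4.5) → rotate → (2.21989,3.94615) → ×s → (3.47857,6.18361) → (3.48,6.18)

Cross-section at z=3: (-4.53,7.12) (-8.11,-1.89) (-7.93,-2.98) (1.15,-10.48) (4.53,-7.12) (8.19,-2.03) (7.12,4.53) (3.48,6.18)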